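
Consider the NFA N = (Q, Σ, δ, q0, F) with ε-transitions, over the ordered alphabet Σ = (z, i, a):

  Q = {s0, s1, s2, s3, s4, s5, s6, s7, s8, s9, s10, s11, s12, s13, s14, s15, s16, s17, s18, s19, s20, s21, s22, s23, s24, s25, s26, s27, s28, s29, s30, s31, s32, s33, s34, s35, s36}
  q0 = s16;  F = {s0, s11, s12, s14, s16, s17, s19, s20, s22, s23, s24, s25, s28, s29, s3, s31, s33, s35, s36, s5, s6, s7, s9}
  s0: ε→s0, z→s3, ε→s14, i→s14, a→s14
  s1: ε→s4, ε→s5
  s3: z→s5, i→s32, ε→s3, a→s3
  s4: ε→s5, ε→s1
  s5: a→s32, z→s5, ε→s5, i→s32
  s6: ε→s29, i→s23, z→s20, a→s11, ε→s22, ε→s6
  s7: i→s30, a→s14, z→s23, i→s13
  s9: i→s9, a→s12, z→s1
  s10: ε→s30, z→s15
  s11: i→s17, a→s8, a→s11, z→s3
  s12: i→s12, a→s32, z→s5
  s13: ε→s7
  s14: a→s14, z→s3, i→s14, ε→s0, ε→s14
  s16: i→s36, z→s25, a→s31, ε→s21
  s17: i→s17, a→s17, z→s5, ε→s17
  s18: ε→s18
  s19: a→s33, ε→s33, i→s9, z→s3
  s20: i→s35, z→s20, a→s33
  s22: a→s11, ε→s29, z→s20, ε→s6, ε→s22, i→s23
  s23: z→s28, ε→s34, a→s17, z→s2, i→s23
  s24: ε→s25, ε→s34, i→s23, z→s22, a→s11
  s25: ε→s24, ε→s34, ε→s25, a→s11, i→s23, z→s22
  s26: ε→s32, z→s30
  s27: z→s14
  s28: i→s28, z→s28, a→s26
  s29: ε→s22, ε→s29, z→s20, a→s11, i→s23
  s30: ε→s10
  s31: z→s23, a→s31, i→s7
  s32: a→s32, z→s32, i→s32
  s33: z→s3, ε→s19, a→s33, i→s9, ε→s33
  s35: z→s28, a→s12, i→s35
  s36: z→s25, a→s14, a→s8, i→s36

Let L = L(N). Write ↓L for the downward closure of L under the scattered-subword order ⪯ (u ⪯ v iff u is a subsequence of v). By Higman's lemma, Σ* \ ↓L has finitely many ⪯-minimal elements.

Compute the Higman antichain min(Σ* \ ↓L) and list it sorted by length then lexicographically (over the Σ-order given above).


|Q|=37, |F|=23, |δ|=113 (34 ε).
min D↑ (19 st, q0=0, F={15}): 0:z→1,i→2,a→3 1:z→4,i→5,a→6 2:z→1,i→2,a→7 3:z→5,i→8,a→3 4:z→9,i→5,a→6 5:z→10,i→5,a→11 6:z→12,i→11,a→6 7:z→12,i→7,a→7 8:z→5,i→8,a→7 9:z→9,i→13,a→14 10:z→10,i→10,a→15 11:z→16,i→11,a→11 12:z→16,i→15,a→12 13:z→10,i→13,a→17 14:z→12,i→18,a→14 15:z→15,i→15,a→15 16:z→16,i→15,a→15 17:z→16,i→17,a→15 18:z→16,i→18,a→17 [Hopcroft].
'ziza': |S_i|=[35, 27, 16, 10, 5] end={s10,s15,s26,s30,s32} ∉↓L; 4/4 del acc.
'zazi': N↓-sim [35, 27, 16, 8, 1] end={s32} — reject; 4/4 deletions ∈↓L.
'iazi': N↓-sim [35, 32, 18, 8, 1] end={s32} ∉↓L; 4/4 single-dels accept.
'azza': N↓-sim [35, 25, 14, 8, 5] end={s10,s15,s26,s30,s32} ∉↓L; 4/4 del acc.
'zzziaa': N↓-sim [35, 27, 25, 17, 12, 7, 1] end={s32} rej; 6/6 del acc.
5 obstructions.

Antichain: [ziza, zazi, iazi, azza, zzziaa].


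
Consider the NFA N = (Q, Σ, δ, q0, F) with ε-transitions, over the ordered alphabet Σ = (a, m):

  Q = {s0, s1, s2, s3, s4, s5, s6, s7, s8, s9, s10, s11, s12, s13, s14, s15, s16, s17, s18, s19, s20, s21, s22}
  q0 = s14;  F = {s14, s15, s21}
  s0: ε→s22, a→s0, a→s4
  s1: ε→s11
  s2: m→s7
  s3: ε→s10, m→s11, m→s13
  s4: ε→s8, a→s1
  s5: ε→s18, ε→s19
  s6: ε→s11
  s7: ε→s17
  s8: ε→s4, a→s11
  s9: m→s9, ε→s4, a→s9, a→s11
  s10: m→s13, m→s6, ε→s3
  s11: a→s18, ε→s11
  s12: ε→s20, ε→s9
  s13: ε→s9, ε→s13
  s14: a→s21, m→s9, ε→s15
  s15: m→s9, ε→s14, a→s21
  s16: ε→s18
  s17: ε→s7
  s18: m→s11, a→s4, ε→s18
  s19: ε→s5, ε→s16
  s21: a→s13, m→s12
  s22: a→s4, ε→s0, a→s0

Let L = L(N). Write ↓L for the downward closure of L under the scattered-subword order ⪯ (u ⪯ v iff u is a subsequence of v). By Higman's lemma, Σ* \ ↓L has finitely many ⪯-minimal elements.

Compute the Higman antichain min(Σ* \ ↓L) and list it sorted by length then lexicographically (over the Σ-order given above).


Antichain: [m, aa].

|Q|=23, |F|=3, |δ|=47 (24 ε).
min D↑ (3 st, q0=0, F={2}): 0:a→1,m→2 1:a→2,m→2 2:a→2,m→2.
'm': run [12, 8] end={s1,s11,s12,s18,s20,s4,s8,s9} rej; 1/1 deletions ∈↓L.
'aa': |S_i|=[12, 10, 7] end={s1,s11,s13,s18,s4,s8,s9} ∉↓L; 2/2 del acc.
2 minimals (antichain).


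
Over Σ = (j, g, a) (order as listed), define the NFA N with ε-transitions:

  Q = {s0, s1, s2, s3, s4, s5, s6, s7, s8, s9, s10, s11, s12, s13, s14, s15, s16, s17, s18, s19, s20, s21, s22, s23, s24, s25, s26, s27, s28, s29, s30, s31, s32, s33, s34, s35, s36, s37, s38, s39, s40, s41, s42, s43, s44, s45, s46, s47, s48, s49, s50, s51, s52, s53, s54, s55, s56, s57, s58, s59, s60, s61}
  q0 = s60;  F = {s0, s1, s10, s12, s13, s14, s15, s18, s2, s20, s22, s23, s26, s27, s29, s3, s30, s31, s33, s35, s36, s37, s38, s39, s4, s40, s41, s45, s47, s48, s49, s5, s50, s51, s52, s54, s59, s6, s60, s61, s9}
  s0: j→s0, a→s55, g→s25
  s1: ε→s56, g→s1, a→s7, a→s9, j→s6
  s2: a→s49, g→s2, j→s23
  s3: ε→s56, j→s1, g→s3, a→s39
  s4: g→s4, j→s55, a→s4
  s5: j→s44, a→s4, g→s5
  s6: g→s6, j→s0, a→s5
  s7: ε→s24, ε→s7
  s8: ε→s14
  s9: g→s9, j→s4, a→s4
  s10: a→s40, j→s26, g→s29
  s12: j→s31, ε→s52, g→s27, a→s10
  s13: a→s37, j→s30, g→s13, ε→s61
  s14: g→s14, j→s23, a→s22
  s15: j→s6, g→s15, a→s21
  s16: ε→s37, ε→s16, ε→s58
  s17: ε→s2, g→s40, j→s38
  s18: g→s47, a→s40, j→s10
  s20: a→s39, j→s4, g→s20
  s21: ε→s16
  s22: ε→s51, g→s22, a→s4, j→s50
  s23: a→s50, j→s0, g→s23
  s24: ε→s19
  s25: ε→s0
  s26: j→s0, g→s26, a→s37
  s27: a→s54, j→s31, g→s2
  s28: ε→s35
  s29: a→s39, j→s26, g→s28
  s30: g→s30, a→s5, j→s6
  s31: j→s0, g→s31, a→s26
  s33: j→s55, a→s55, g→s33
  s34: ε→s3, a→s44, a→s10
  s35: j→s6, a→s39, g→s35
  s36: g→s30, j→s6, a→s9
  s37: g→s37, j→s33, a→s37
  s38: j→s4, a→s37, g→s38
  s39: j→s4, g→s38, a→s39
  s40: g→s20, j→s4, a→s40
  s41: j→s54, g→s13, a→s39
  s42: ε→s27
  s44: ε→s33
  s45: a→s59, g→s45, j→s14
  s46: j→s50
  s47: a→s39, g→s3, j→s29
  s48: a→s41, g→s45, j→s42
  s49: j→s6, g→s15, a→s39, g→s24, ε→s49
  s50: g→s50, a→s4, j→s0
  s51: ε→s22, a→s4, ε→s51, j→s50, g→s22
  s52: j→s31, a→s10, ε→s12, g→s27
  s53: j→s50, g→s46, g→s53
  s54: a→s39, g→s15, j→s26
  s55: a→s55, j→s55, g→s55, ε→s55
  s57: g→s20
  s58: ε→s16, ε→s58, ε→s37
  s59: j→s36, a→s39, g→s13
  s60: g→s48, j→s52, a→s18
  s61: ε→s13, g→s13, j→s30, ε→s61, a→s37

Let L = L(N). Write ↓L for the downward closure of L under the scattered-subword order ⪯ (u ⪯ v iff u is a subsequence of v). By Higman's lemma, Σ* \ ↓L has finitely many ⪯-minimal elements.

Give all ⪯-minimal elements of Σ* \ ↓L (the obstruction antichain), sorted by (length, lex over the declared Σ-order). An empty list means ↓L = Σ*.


|Q|=62, |F|=41, |δ|=166 (29 ε).
min D↑ (39 st, q0=0, F={23}): 0:j→1,g→2,a→3 1:j→4,g→5,a→6 2:j→5,g→7,a→8 3:j→6,g→9,a→10 4:j→11,g→4,a→12 5:j→4,g→13,a→14 6:j→12,g→15,a→10 7:j→16,g→7,a→17 8:j→14,g→18,a→19 9:j→15,g→20,a→19 10:j→21,g→22,a→10 11:j→11,g→11,a→23 12:j→11,g→12,a→24 13:j→25,g→13,a→26 14:j→12,g→27,a→19 15:j→12,g→28,a→19 16:j→25,g→16,a→29 17:j→30,g→18,a→19 18:j→31,g→18,a→24 19:j→21,g→32,a→19 20:j→33,g→20,a→19 21:j→23,g→21,a→21 22:j→21,g→22,a→19 23:j→23,g→23,a→23 24:j→34,g→24,a→24 25:j→11,g→25,a→35 26:j→36,g→27,a→19 27:j→36,g→27,a→24 28:j→36,g→28,a→19 29:j→35,g→29,a→21 30:j→36,g→31,a→37 31:j→36,g→31,a→38 32:j→21,g→32,a→24 33:j→36,g→33,a→37 34:j→23,g→34,a→23 35:j→11,g→35,a→21 36:j→11,g→36,a→38 37:j→21,g→37,a→21 38:j→34,g→38,a→21 (ε-aug+det+¬).
'jjja': |S_i|=[53, 43, 13, 5, 1] end={s55} ∉↓L; 4/4 deletions ∈↓L.
'aajj': N↓-sim [53, 42, 17, 4, 1] end={s55} — reject; 4/4 single-dels accept.
'ggjaaj': |S_i|=[53, 47, 40, 21, 14, 2, 1] end={s55} — reject; 6/6 deletions ∈↓L.
'gagaja': run [53, 47, 31, 24, 9, 3, 1] end={s55} rej; 6/6 deletions ∈↓L.
4 words, ⪯-incomp.

A = [jjja, aajj, ggjaaj, gagaja].


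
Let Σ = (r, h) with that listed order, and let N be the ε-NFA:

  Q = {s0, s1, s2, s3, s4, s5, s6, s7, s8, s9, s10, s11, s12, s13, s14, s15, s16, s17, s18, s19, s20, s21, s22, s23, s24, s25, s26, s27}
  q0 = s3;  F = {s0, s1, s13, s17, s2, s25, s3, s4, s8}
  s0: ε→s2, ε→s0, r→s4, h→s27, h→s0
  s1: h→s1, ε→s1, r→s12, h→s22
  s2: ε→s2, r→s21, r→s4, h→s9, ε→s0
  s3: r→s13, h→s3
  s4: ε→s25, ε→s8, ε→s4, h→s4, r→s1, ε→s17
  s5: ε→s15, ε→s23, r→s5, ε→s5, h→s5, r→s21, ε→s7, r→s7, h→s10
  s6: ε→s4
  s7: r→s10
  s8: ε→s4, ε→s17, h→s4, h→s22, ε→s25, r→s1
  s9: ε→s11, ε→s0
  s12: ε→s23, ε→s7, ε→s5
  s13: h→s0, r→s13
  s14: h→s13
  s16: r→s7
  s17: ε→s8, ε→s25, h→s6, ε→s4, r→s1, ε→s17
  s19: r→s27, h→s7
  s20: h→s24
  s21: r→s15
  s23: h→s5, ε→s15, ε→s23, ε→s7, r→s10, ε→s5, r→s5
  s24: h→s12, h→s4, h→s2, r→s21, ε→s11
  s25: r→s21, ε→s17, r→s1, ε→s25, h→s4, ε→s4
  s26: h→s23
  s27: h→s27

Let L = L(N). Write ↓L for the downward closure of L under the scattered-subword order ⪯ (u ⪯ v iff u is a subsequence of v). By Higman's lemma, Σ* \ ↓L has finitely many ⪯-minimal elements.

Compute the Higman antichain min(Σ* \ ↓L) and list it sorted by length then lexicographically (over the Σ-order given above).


|Q|=28, |F|=9, |δ|=78 (34 ε).
min D↑ (6 st, q0=0, F={5}): 0:r→1,h→0 1:r→1,h→2 2:r→3,h→2 3:r→4,h→3 4:r→5,h→4 5:r→5,h→5 (ε-aug+det+¬).
'rhrrr': |S_i|=[21, 20, 19, 14, 9, 7] end={s10,s12,s15,s21,s23,s5,s7} ∉↓L; 5/5 del acc.
1 minimals (antichain).

A = [rhrrr].


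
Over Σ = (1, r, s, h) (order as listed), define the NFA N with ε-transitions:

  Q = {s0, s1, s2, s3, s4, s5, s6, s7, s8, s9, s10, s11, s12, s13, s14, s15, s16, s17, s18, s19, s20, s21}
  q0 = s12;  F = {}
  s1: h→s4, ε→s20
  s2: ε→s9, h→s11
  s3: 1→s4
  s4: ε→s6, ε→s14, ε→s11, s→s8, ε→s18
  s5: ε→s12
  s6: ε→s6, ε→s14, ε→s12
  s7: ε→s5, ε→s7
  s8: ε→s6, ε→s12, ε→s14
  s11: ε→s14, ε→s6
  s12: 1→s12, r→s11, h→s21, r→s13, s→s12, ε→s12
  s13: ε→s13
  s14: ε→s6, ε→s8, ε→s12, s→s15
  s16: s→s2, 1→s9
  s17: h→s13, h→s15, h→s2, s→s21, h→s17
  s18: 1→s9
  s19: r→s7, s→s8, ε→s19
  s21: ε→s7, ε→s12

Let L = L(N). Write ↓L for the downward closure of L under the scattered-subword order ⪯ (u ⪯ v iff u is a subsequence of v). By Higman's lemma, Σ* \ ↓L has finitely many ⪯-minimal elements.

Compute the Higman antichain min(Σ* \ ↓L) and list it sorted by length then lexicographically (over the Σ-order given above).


|Q|=22, |F|=0, |δ|=45 (25 ε).
min D↑ (1 st, q0=0, F={0}): 0:1→0,r→0,s→0,h→0.
ε ∈ L(D↑) — L = ∅.

min(Σ*\↓L) = [ε].


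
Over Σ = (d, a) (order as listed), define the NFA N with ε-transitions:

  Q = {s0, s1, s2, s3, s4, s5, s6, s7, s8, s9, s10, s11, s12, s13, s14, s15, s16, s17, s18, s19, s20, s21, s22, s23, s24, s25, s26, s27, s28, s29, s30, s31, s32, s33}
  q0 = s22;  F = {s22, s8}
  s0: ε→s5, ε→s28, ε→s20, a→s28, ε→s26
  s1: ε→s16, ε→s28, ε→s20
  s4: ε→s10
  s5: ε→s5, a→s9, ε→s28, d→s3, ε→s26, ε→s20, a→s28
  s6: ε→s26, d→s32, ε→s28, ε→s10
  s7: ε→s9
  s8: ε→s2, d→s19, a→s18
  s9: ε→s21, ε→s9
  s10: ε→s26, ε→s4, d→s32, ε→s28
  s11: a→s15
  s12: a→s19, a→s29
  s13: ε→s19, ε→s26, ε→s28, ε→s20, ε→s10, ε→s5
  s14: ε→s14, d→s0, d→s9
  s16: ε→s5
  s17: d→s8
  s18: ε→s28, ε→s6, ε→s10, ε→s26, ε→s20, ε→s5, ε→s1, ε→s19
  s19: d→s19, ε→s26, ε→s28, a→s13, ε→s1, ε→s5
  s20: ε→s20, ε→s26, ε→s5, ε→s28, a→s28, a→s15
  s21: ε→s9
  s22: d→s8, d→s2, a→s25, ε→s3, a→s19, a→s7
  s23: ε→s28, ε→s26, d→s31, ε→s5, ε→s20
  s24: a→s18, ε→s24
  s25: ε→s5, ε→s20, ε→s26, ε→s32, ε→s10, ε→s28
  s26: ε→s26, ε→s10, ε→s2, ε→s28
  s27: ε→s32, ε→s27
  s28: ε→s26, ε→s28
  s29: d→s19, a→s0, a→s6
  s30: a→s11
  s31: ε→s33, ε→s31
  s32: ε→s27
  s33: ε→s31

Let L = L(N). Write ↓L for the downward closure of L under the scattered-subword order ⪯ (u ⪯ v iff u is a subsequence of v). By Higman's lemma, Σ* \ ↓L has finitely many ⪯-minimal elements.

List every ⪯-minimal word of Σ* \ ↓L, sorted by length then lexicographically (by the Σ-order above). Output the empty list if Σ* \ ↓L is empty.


Antichain: [a, dd].

|Q|=34, |F|=2, |δ|=100 (71 ε).
min D↑ (3 st, q0=0, F={2}): 0:d→1,a→2 1:d→2,a→2 2:d→2,a→2.
'a': |S_i|=[23, 21] end={s1,s10,s13,s15,s16,s18,s19,s2,s20,s21,s25,s26,…} — reject; 1/1 del acc.
'dd': run [23, 20, 17] end={s1,s10,s13,s15,s16,s19,s2,s20,s21,s26,s27,s28,…} — reject; 2/2 deletions ∈↓L.
2 obstructions.


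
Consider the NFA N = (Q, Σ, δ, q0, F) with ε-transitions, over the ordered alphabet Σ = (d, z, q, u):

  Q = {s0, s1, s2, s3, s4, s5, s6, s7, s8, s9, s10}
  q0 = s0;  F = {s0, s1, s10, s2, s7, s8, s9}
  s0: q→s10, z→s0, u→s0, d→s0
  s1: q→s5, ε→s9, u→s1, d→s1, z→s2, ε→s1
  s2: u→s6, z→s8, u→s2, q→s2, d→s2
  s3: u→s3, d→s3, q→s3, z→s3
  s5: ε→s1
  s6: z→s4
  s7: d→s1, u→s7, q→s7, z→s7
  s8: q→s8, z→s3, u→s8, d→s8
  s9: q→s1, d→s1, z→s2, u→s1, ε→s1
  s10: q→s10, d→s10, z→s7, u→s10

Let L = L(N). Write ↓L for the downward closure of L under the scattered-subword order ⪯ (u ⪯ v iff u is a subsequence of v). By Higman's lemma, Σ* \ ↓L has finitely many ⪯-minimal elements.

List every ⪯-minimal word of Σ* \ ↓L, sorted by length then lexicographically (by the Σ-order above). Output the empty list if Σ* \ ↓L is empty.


min(Σ*\↓L) = [qzdzzz].

|Q|=11, |F|=7, |δ|=38 (4 ε).
min D↑ (7 st, q0=0, F={6}): 0:d→0,z→0,q→1,u→0 1:d→1,z→2,q→1,u→1 2:d→3,z→2,q→2,u→2 3:d→3,z→4,q→3,u→3 4:d→4,z→5,q→4,u→4 5:d→5,z→6,q→5,u→5 6:d→6,z→6,q→6,u→6.
'qzdzzz': run [11, 10, 9, 8, 5, 3, 1] end={s3} rej; 6/6 del acc.
1 obstructions.


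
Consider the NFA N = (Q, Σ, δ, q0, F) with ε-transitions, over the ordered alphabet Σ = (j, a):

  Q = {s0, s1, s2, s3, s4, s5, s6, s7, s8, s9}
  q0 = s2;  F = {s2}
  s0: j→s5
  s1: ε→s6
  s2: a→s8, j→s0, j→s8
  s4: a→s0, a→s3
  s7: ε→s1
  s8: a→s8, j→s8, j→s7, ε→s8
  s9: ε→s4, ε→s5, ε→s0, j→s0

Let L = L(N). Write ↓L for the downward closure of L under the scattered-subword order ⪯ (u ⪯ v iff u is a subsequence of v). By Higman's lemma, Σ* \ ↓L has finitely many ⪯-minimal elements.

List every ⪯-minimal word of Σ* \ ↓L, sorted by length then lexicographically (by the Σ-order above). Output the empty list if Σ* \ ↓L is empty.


|Q|=10, |F|=1, |δ|=16 (6 ε).
min D↑ (2 st, q0=0, F={1}): 0:j→1,a→1 1:j→1,a→1.
'j': |S_i|=[7, 6] end={s0,s1,s5,s6,s7,s8} ∉↓L; 1/1 deletions ∈↓L.
'a': |S_i|=[7, 4] end={s1,s6,s7,s8} rej; 1/1 deletions ∈↓L.
2 words, ⪯-incomp.

Antichain: [j, a].


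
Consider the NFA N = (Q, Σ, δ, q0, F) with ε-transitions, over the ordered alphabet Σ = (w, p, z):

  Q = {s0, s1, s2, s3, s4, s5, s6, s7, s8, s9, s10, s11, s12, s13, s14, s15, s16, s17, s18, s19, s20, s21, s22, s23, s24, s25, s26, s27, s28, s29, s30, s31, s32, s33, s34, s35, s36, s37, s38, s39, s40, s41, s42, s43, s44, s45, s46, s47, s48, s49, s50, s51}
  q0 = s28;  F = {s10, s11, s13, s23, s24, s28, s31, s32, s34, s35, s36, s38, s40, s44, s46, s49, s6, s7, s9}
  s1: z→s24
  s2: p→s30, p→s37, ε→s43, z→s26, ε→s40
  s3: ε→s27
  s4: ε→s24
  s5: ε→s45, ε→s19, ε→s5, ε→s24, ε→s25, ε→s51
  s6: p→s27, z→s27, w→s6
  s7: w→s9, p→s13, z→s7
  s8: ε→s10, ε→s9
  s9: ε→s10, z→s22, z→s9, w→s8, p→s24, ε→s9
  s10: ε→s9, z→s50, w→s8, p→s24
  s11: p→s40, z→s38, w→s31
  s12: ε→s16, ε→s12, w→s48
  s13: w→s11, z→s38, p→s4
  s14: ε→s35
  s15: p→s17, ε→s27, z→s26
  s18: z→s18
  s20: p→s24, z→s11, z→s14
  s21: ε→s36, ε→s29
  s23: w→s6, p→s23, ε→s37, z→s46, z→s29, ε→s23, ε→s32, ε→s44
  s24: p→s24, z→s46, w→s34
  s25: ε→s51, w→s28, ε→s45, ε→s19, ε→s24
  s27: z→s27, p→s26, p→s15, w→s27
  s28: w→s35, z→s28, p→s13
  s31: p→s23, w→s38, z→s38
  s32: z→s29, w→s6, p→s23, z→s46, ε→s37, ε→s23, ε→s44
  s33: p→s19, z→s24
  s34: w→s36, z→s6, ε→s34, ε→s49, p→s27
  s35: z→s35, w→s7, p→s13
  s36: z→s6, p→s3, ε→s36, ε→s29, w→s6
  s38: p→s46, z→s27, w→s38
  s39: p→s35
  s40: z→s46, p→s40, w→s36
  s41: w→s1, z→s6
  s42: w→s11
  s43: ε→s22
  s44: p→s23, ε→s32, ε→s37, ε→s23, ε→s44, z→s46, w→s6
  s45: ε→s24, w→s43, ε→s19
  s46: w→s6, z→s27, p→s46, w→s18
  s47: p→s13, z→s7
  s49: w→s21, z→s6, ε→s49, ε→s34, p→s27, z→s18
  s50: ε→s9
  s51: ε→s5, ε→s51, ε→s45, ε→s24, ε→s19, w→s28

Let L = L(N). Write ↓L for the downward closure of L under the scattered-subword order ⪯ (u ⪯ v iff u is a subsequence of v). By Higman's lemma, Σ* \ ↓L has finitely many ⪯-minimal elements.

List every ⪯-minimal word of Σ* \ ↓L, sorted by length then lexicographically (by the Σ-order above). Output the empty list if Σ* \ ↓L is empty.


|Q|=52, |F|=19, |δ|=139 (51 ε).
min D↑ (16 st, q0=0, F={12}): 0:w→1,p→2,z→0 1:w→3,p→2,z→1 2:w→4,p→5,z→6 3:w→7,p→2,z→3 4:w→8,p→9,z→6 5:w→10,p→5,z→11 6:w→6,p→11,z→12 7:w→7,p→5,z→7 8:w→6,p→13,z→6 9:w→14,p→9,z→11 10:w→14,p→12,z→15 11:w→15,p→11,z→12 12:w→12,p→12,z→12 13:w→15,p→13,z→11 14:w→15,p→12,z→15 15:w→15,p→12,z→12.
'pzz': |S_i|=[32, 24, 9, 5] end={s15,s17,s18,s26,s27} — reject; 3/3 del acc.
'ppwp': N↓-sim [32, 24, 20, 12, 5] end={s15,s17,s26,s27,s3} ∉↓L; 4/4 del acc.
'pwwwz': |S_i|=[32, 24, 21, 17, 8, 5] end={s15,s17,s18,s26,s27} rej; 5/5 single-dels accept.
'wwwpwp': run [32, 31, 30, 27, 19, 12, 5] end={s15,s17,s26,s27,s3} ∉↓L; 6/6 deletions ∈↓L.
4 minimals (antichain).

Antichain: [pzz, ppwp, pwwwz, wwwpwp].


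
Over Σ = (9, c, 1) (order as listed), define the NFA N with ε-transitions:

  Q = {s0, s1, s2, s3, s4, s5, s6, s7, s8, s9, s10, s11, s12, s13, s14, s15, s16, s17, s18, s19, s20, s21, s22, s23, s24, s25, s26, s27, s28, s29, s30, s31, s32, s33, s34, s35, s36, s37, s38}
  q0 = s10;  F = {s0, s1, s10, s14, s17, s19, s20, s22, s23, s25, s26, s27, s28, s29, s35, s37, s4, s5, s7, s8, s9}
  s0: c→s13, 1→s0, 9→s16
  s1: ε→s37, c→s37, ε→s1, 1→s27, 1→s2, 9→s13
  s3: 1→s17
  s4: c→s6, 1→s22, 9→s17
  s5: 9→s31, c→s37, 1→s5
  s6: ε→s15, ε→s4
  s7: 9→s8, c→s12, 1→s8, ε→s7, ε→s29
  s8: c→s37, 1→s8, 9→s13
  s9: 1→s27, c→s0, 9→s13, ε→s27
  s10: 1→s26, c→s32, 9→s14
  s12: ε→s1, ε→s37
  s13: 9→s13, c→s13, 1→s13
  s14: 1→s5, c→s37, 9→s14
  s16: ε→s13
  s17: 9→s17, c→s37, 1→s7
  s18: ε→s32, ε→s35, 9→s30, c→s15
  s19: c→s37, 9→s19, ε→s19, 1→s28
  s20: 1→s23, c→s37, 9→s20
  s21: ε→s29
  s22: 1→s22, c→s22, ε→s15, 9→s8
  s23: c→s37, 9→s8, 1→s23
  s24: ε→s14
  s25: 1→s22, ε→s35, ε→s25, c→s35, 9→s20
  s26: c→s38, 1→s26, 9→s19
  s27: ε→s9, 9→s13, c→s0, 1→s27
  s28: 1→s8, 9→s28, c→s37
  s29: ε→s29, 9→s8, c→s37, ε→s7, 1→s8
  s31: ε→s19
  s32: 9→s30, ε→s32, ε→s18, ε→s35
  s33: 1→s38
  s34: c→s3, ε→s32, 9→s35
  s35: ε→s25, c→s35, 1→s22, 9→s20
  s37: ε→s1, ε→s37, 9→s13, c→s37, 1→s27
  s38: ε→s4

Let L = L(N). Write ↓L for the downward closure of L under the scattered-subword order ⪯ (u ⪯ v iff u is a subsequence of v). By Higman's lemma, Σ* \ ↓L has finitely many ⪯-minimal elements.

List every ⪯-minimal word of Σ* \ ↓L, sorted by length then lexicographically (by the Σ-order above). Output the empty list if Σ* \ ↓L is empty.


Antichain: [9c9, c199, 9c1cc, 19119].

|Q|=39, |F|=21, |δ|=104 (30 ε).
min D↑ (18 st, q0=0, F={10}): 0:9→1,c→2,1→3 1:9→1,c→4,1→5 2:9→6,c→2,1→7 3:9→8,c→9,1→3 4:9→10,c→4,1→11 5:9→8,c→4,1→5 6:9→6,c→4,1→12 7:9→13,c→7,1→7 8:9→8,c→4,1→14 9:9→15,c→9,1→7 10:9→10,c→10,1→10 11:9→10,c→16,1→11 12:9→13,c→4,1→12 13:9→10,c→4,1→13 14:9→14,c→4,1→13 15:9→15,c→4,1→17 16:9→10,c→10,1→16 17:9→13,c→4,1→13 [Hopcroft].
'9c9': |S_i|=[32, 21, 9, 2] end={s13,s16} rej; 3/3 del acc.
'c199': run [32, 25, 15, 9, 2] end={s13,s16} rej; 4/4 single-dels accept.
'9c1cc': run [32, 21, 9, 6, 3, 1] end={s13} rej; 5/5 deletions ∈↓L.
'19119': |S_i|=[32, 24, 16, 13, 9, 2] end={s13,s16} ∉↓L; 5/5 del acc.
4 obstructions.


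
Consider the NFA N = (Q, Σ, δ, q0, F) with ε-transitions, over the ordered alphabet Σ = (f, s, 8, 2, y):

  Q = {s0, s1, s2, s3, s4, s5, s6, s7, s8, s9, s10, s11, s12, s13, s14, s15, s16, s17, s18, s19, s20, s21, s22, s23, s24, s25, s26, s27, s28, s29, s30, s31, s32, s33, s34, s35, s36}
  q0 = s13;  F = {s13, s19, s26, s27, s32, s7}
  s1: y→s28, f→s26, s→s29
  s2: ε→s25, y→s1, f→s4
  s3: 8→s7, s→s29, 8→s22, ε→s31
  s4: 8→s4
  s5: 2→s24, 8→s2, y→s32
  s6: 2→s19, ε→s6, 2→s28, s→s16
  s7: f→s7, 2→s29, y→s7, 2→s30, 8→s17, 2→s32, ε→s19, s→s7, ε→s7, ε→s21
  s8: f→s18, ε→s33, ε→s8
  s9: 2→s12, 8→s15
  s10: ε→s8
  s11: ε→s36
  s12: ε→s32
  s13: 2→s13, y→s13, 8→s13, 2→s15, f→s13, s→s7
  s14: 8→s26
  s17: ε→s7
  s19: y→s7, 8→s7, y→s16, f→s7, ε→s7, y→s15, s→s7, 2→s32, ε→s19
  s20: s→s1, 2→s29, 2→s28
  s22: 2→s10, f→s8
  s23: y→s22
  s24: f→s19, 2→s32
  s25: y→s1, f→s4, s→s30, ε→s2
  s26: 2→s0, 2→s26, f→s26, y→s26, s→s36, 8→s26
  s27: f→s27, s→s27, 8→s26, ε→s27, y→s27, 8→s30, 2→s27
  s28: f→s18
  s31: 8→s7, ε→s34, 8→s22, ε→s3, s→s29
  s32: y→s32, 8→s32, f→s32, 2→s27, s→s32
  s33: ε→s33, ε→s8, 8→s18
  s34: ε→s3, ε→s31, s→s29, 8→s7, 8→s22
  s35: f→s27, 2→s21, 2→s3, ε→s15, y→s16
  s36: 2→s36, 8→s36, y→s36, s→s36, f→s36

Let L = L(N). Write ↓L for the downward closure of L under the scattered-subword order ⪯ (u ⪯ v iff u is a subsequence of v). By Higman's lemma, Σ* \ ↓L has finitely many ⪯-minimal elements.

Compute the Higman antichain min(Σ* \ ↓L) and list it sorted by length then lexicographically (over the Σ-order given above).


A = [s228s].

|Q|=37, |F|=6, |δ|=107 (23 ε).
min D↑ (6 st, q0=0, F={5}): 0:f→0,s→1,8→0,2→0,y→0 1:f→1,s→1,8→1,2→2,y→1 2:f→2,s→2,8→2,2→3,y→2 3:f→3,s→3,8→4,2→3,y→3 4:f→4,s→5,8→4,2→4,y→4 5:f→5,s→5,8→5,2→5,y→5 (ε-aug+det+¬).
's228s': |S_i|=[14, 13, 7, 5, 4, 1] end={s36} rej; 5/5 deletions ∈↓L.
1 minimals (antichain).


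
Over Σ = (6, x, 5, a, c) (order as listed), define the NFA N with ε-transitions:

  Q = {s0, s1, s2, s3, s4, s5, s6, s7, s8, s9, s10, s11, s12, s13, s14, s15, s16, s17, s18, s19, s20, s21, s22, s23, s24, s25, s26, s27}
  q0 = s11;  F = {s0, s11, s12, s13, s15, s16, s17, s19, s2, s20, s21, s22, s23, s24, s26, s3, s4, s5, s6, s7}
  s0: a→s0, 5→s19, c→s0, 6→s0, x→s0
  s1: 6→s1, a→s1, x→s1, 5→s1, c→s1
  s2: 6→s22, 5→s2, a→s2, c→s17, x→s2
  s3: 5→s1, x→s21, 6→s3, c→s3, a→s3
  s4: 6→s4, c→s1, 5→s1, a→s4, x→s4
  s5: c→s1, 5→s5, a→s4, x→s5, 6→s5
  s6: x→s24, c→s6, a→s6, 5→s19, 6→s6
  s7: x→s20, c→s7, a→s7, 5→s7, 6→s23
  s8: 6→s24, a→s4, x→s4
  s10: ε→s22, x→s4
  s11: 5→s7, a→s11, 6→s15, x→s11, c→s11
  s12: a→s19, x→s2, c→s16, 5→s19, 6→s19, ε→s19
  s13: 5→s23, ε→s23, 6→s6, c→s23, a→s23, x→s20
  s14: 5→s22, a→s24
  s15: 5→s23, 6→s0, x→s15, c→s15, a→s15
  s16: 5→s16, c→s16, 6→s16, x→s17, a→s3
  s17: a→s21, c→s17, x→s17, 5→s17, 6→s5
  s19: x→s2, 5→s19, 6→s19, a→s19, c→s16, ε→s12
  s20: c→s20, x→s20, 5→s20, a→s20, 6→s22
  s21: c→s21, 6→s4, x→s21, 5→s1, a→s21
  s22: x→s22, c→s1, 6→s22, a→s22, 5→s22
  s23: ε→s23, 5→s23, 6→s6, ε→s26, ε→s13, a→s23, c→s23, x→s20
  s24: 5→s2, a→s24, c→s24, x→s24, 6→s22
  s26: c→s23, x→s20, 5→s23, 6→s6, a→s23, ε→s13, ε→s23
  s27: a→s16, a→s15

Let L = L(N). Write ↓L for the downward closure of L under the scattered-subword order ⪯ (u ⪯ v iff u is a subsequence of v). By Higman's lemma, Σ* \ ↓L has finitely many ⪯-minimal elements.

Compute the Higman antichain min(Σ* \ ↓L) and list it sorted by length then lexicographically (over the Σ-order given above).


|Q|=28, |F|=20, |δ|=122 (9 ε).
min D↑ (18 st, q0=0, F={12}): 0:6→1,x→0,5→2,a→0,c→0 1:6→3,x→1,5→4,a→1,c→1 2:6→4,x→5,5→2,a→2,c→2 3:6→3,x→3,5→6,a→3,c→3 4:6→7,x→5,5→4,a→4,c→4 5:6→8,x→5,5→5,a→5,c→5 6:6→6,x→9,5→6,a→6,c→10 7:6→7,x→11,5→6,a→7,c→7 8:6→8,x→8,5→8,a→8,c→12 9:6→8,x→9,5→9,a→9,c→13 10:6→10,x→13,5→10,a→14,c→10 11:6→8,x→11,5→9,a→11,c→11 12:6→12,x→12,5→12,a→12,c→12 13:6→15,x→13,5→13,a→16,c→13 14:6→14,x→16,5→12,a→14,c→14 15:6→15,x→15,5→15,a→17,c→12 16:6→17,x→16,5→12,a→16,c→16 17:6→17,x→17,5→12,a→17,c→12 (ε-aug+det+¬).
'5x6c': |S_i|=[21, 18, 9, 4, 1] end={s1} — reject; 4/4 single-dels accept.
'665ca5': run [21, 19, 14, 11, 7, 4, 1] end={s1} — reject; 6/6 deletions ∈↓L.
2 words, ⪯-incomp.

Antichain: [5x6c, 665ca5].


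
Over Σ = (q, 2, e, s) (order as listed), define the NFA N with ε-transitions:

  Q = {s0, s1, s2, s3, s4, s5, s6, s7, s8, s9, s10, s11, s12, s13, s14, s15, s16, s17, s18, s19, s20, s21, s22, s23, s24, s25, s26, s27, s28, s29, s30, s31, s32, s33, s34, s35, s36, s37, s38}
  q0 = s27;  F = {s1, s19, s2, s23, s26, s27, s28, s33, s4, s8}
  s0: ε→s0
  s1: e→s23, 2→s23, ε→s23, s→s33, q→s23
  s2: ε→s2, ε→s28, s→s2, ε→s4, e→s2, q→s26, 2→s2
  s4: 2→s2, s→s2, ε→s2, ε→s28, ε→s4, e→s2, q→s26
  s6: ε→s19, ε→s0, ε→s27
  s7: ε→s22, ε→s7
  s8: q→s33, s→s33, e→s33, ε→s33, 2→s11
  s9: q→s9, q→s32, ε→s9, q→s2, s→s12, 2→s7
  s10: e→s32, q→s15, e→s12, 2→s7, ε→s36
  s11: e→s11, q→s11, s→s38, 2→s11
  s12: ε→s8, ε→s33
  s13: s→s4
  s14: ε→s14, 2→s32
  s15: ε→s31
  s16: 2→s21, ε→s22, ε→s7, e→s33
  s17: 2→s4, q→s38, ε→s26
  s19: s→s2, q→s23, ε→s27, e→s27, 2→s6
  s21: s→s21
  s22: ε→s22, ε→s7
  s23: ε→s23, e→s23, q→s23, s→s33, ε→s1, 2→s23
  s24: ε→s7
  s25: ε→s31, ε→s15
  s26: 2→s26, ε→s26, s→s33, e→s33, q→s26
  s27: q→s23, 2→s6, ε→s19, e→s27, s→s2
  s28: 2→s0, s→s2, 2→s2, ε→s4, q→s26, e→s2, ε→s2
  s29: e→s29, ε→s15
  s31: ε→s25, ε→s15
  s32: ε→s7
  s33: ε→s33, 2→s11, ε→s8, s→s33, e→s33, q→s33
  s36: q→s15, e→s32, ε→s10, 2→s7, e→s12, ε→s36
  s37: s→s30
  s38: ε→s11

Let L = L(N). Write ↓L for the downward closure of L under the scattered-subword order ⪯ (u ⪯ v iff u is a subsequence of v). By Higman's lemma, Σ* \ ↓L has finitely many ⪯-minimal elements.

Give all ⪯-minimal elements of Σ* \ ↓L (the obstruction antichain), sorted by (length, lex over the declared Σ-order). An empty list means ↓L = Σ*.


|Q|=39, |F|=10, |δ|=111 (44 ε).
min D↑ (6 st, q0=0, F={5}): 0:q→1,2→0,e→0,s→2 1:q→1,2→1,e→1,s→3 2:q→4,2→2,e→2,s→2 3:q→3,2→5,e→3,s→3 4:q→4,2→4,e→3,s→3 5:q→5,2→5,e→5,s→5.
'qs2': N↓-sim [14, 7, 4, 2] end={s11,s38} rej; 3/3 del acc.
'sqe2': N↓-sim [14, 9, 5, 4, 2] end={s11,s38} ∉↓L; 4/4 single-dels accept.
2 obstructions.

A = [qs2, sqe2].


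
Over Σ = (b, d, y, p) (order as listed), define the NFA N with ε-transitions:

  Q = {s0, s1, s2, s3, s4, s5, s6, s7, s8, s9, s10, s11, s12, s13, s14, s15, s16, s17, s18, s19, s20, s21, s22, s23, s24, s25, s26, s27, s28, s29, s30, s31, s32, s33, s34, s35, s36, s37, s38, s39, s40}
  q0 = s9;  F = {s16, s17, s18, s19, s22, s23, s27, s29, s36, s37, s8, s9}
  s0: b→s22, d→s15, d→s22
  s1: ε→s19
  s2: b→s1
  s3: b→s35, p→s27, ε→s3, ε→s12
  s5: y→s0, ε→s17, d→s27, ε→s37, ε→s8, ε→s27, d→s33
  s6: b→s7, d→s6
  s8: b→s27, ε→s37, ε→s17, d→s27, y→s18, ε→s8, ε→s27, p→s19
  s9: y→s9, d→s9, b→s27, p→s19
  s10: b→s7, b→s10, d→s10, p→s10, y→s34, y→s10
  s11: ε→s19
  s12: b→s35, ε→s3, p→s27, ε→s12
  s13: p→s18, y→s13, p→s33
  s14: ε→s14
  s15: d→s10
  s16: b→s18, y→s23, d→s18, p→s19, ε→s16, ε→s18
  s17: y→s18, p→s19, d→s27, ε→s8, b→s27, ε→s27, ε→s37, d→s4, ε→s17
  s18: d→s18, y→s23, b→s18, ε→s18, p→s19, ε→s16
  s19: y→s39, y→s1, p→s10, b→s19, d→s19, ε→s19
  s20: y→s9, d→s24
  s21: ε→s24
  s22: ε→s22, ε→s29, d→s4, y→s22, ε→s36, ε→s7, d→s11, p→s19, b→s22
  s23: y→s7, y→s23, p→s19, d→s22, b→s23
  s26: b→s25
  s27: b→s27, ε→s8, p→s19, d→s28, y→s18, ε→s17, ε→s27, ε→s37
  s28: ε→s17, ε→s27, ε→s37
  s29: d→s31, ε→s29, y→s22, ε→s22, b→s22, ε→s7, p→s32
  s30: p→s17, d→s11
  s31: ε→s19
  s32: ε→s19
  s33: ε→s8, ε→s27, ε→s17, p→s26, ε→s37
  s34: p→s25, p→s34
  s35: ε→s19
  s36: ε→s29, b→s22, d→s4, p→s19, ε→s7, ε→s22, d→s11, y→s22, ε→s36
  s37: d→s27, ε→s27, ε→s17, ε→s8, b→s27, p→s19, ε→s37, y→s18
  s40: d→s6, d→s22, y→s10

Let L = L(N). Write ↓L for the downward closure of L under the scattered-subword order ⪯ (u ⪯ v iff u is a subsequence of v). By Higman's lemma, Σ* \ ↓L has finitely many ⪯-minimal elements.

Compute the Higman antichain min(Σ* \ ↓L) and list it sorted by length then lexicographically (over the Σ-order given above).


|Q|=41, |F|=12, |δ|=141 (54 ε).
min D↑ (7 st, q0=0, F={4}): 0:b→1,d→0,y→0,p→2 1:b→1,d→1,y→3,p→2 2:b→2,d→2,y→2,p→4 3:b→3,d→3,y→5,p→2 4:b→4,d→4,y→4,p→4 5:b→5,d→6,y→5,p→2 6:b→6,d→2,y→6,p→2 [Hopcroft].
'pp': N↓-sim [23, 8, 4] end={s10,s25,s34,s7} ∉↓L; 2/2 single-dels accept.
'byyddp': N↓-sim [23, 22, 17, 15, 14, 10, 4] end={s10,s25,s34,s7} — reject; 6/6 deletions ∈↓L.
2 words, ⪯-incomp.

A = [pp, byyddp].


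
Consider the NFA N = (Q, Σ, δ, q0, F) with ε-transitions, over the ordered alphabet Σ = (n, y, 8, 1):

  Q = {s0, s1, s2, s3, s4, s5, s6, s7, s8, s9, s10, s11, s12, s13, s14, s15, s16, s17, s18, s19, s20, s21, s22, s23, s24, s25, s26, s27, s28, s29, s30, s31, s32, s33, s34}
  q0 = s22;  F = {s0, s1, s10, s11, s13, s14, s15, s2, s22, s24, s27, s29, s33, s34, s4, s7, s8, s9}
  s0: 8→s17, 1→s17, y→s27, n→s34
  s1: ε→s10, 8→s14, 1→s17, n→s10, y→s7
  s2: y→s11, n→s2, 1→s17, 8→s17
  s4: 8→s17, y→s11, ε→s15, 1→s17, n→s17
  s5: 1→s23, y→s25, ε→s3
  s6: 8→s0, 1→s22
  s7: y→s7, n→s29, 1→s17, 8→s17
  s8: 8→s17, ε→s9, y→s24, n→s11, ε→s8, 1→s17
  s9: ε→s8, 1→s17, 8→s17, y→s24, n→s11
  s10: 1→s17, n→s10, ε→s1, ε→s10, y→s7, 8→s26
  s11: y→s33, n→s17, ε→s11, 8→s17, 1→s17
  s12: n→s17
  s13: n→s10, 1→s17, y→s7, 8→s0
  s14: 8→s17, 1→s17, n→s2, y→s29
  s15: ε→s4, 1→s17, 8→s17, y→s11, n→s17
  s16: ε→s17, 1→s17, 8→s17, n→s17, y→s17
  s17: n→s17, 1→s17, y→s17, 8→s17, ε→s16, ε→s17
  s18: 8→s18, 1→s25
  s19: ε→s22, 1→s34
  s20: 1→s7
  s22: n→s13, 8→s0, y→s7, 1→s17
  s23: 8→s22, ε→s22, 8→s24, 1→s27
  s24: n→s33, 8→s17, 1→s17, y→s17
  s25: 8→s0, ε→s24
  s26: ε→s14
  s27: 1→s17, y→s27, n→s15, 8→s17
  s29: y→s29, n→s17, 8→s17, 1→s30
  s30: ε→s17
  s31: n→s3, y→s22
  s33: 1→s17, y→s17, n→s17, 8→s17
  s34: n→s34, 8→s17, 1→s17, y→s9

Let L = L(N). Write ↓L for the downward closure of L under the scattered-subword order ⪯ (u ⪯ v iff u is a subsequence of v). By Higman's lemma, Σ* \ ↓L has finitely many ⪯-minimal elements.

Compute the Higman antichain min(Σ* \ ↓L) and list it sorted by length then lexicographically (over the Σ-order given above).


|Q|=35, |F|=18, |δ|=113 (18 ε).
min D↑ (16 st, q0=0, F={4}): 0:n→1,y→2,8→3,1→4 1:n→5,y→2,8→3,1→4 2:n→6,y→2,8→4,1→4 3:n→7,y→8,8→4,1→4 4:n→4,y→4,8→4,1→4 5:n→5,y→2,8→9,1→4 6:n→4,y→6,8→4,1→4 7:n→7,y→10,8→4,1→4 8:n→11,y→8,8→4,1→4 9:n→12,y→6,8→4,1→4 10:n→13,y→14,8→4,1→4 11:n→4,y→13,8→4,1→4 12:n→12,y→13,8→4,1→4 13:n→4,y→15,8→4,1→4 14:n→15,y→4,8→4,1→4 15:n→4,y→4,8→4,1→4.
'1': run [22, 3] end={s16,s17,s30} ∉↓L; 1/1 single-dels accept.
'y8': N↓-sim [22, 13, 2] end={s16,s17} — reject; 2/2 deletions ∈↓L.
'88': |S_i|=[22, 17, 2] end={s16,s17} ∉↓L; 2/2 single-dels accept.
'ynn': run [22, 13, 8, 2] end={s16,s17} rej; 3/3 del acc.
'nn8yn': |S_i|=[22, 21, 18, 9, 6, 2] end={s16,s17} rej; 5/5 deletions ∈↓L.
'8nyyy': |S_i|=[22, 17, 11, 7, 4, 2] end={s16,s17} rej; 5/5 deletions ∈↓L.
6 words, ⪯-incomp.

A = [1, y8, 88, ynn, nn8yn, 8nyyy].


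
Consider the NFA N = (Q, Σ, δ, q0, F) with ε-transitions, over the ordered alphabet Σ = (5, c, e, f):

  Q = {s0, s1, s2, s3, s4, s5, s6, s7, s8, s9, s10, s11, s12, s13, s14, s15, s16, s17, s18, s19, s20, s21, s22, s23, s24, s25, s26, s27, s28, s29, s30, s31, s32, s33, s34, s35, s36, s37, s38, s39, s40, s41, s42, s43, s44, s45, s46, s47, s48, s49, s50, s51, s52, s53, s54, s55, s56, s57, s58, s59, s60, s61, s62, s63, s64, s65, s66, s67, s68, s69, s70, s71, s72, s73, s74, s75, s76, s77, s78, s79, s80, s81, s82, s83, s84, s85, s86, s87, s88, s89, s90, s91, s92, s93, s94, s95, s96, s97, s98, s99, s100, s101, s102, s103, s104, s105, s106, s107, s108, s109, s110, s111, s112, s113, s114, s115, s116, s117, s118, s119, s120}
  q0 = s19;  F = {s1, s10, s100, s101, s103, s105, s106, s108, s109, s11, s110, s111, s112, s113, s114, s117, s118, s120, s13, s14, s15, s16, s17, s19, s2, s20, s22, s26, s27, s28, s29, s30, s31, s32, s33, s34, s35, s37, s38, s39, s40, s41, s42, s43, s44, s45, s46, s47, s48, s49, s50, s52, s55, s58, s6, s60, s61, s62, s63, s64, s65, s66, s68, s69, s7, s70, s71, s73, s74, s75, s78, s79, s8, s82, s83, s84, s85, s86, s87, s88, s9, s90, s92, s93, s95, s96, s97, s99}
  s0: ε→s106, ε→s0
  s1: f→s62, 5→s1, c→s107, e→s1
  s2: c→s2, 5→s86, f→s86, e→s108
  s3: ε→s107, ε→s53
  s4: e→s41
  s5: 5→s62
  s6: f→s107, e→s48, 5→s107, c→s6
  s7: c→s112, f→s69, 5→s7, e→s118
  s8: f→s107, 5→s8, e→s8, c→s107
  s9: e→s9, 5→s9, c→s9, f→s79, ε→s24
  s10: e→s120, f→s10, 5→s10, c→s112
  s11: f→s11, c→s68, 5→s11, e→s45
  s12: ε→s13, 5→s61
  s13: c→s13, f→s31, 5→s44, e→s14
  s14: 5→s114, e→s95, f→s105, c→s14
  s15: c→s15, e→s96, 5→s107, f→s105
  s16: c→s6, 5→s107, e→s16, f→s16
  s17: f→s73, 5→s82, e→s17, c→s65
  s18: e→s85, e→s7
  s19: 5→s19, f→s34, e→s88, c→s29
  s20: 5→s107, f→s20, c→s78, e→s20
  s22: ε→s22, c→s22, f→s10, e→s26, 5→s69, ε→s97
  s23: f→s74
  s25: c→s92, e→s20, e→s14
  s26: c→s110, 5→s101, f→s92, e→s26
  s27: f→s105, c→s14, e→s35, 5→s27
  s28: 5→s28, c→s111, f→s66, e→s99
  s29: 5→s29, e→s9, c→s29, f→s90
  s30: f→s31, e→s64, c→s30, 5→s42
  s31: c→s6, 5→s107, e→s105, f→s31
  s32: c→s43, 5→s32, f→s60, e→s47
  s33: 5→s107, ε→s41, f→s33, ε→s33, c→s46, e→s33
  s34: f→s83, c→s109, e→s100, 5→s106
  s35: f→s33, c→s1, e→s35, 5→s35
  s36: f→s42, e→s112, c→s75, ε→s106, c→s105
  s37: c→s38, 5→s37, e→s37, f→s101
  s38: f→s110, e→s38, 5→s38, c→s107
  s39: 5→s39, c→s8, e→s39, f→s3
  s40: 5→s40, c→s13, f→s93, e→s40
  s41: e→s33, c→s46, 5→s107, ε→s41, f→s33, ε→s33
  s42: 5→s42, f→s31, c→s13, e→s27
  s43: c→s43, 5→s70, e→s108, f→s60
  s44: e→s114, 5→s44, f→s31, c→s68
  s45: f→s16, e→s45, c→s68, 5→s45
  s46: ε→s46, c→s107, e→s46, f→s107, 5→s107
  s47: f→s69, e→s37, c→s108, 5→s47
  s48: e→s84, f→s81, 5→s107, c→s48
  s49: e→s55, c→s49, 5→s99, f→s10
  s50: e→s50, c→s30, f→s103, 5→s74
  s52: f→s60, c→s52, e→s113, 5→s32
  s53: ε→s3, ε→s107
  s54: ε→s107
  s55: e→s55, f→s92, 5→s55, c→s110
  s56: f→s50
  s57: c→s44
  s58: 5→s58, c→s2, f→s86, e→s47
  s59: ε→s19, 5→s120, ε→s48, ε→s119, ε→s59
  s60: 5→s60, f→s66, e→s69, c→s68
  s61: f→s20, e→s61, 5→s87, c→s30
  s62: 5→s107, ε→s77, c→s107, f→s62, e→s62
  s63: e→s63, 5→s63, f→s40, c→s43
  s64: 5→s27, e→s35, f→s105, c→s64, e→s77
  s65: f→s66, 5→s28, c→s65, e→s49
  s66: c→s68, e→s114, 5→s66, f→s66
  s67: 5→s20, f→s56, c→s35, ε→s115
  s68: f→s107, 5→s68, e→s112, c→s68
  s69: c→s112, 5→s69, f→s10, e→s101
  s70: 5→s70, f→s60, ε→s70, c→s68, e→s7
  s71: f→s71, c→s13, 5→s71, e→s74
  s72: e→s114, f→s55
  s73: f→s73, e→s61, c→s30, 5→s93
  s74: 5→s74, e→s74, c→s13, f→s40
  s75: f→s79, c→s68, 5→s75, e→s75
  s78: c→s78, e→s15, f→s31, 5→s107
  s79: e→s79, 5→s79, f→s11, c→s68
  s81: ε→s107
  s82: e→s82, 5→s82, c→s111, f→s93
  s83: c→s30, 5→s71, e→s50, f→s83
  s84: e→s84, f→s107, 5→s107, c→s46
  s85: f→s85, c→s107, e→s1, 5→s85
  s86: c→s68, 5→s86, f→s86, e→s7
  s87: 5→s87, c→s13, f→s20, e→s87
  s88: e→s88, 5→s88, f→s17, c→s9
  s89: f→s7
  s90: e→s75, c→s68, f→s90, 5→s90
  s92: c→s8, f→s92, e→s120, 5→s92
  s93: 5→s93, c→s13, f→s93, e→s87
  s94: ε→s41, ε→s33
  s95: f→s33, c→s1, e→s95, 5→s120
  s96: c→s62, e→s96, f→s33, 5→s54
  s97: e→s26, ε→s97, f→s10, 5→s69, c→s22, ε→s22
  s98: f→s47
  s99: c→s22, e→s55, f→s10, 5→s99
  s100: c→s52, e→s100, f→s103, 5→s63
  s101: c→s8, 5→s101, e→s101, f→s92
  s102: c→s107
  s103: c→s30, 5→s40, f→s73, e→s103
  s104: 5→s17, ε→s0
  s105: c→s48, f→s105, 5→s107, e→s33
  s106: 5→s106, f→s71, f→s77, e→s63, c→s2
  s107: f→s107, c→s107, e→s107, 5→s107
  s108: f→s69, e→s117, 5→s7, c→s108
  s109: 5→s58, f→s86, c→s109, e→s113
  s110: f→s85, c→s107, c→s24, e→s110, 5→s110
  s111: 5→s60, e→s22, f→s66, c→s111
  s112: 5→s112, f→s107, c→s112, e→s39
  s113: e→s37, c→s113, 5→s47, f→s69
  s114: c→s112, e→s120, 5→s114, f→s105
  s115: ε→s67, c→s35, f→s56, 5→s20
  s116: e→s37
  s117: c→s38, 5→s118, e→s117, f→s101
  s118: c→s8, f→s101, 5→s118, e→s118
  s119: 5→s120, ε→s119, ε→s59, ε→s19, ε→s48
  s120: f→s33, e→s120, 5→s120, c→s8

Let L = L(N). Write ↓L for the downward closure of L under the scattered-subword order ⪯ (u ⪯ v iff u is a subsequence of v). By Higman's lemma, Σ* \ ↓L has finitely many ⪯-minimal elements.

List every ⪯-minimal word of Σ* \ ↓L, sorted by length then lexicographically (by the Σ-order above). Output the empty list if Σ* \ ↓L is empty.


|Q|=121, |F|=88, |δ|=424 (35 ε).
min D↑ (87 st, q0=0, F={29}): 0:5→0,c→1,e→2,f→3 1:5→1,c→1,e→4,f→5 2:5→2,c→4,e→2,f→6 3:5→7,c→8,e→9,f→10 4:5→4,c→4,e→4,f→11 5:5→5,c→12,e→13,f→5 6:5→14,c→15,e→6,f→16 7:5→7,c→17,e→18,f→19 8:5→20,c→8,e→21,f→22 9:5→18,c→23,e→9,f→24 10:5→19,c→25,e→26,f→10 11:5→11,c→12,e→11,f→27 12:5→12,c→12,e→28,f→29 13:5→13,c→12,e→13,f→11 14:5→14,c→30,e→14,f→31 15:5→32,c→15,e→33,f→34 16:5→31,c→25,e→35,f→16 17:5→22,c→17,e→36,f→22 18:5→18,c→37,e→18,f→38 19:5→19,c→39,e→40,f→19 20:5→20,c→17,e→41,f→22 21:5→41,c→21,e→42,f→43 22:5→22,c→12,e→44,f→22 23:5→45,c→23,e→21,f→46 24:5→38,c→25,e→24,f→16 25:5→47,c→25,e→48,f→49 26:5→40,c→25,e→26,f→24 27:5→27,c→12,e→50,f→27 28:5→28,c→28,e→51,f→29 29:5→29,c→29,e→29,f→29 30:5→46,c→30,e→52,f→34 31:5→31,c→39,e→53,f→31 32:5→32,c→30,e→54,f→34 33:5→54,c→33,e→55,f→56 34:5→34,c→12,e→57,f→34 35:5→53,c→25,e→35,f→58 36:5→44,c→36,e→59,f→43 37:5→60,c→37,e→36,f→46 38:5→38,c→39,e→38,f→31 39:5→61,c→39,e→62,f→49 40:5→40,c→39,e→40,f→38 41:5→41,c→36,e→42,f→43 42:5→42,c→63,e→42,f→64 43:5→43,c→28,e→64,f→56 44:5→44,c→28,e→65,f→43 45:5→45,c→37,e→41,f→46 46:5→46,c→12,e→43,f→34 47:5→47,c→39,e→66,f→49 48:5→66,c→48,e→67,f→68 49:5→29,c→69,e→68,f→49 50:5→50,c→12,e→50,f→70 51:5→51,c→71,e→51,f→29 52:5→43,c→52,e→72,f→56 53:5→53,c→39,e→53,f→58 54:5→54,c→52,e→55,f→56 55:5→55,c→73,e→55,f→74 56:5→56,c→28,e→75,f→56 57:5→57,c→28,e→75,f→68 58:5→29,c→76,e→58,f→58 59:5→65,c→63,e→59,f→64 60:5→60,c→12,e→44,f→46 61:5→61,c→12,e→57,f→49 62:5→57,c→62,e→77,f→68 63:5→63,c→29,e→63,f→73 64:5→64,c→71,e→64,f→74 65:5→65,c→71,e→65,f→64 66:5→66,c→62,e→67,f→68 67:5→67,c→78,e→67,f→79 68:5→29,c→80,e→79,f→68 69:5→29,c→69,e→80,f→29 70:5→29,c→69,e→70,f→70 71:5→71,c→29,e→71,f→29 72:5→64,c→73,e→72,f→74 73:5→73,c→29,e→73,f→81 74:5→74,c→71,e→75,f→74 75:5→75,c→71,e→75,f→79 76:5→29,c→76,e→82,f→49 77:5→75,c→78,e→77,f→79 78:5→78,c→29,e→78,f→83 79:5→29,c→84,e→79,f→79 80:5→29,c→80,e→85,f→29 81:5→81,c→29,e→78,f→81 82:5→29,c→82,e→86,f→68 83:5→29,c→29,e→83,f→83 84:5→29,c→29,e→84,f→29 85:5→29,c→84,e→85,f→29 86:5→29,c→83,e→86,f→79 [Hopcroft].
'cfcf': |S_i|=[95, 76, 39, 13, 4] end={s107,s3,s53,s81} — reject; 4/4 del acc.
'ffcf5': run [95, 91, 63, 35, 14, 1] end={s107} — reject; 5/5 del acc.
'effef5': |S_i|=[95, 84, 65, 46, 39, 20, 2] end={s107,s54} ∉↓L; 6/6 single-dels accept.
'f5c5cf': N↓-sim [95, 91, 76, 51, 37, 13, 4] end={s107,s3,s53,s81} — reject; 6/6 del acc.
'fceecc': N↓-sim [95, 91, 68, 47, 28, 10, 2] end={s107,s24} — reject; 6/6 deletions ∈↓L.
5 minimals (antichain).

min(Σ*\↓L) = [cfcf, ffcf5, effef5, f5c5cf, fceecc].
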